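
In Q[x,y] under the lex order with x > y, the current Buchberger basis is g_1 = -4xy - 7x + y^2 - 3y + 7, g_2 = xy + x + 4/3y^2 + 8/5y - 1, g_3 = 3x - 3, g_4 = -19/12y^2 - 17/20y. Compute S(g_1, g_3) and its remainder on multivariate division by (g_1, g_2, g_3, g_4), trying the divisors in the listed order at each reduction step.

lcm(LM(g_1), LM(g_3)) = xy.
S = (lcm/LT(g_1))·g_1 − (lcm/LT(g_3))·g_3 = 7/4x - 1/4y^2 + 7/4y - 7/4.
Reduce S modulo (g_1, g_2, g_3, g_4) in that order:
  leading term x: subtract (7/12)·g_3 from 7/4x - 1/4y^2 + 7/4y - 7/4 → -1/4y^2 + 7/4y
  leading term y^2: subtract (3/19)·g_4 from -1/4y^2 + 7/4y → 179/95y
  leading term y: no divisor's leading term divides it; move 179/95y to the remainder.
The remainder 179/95y is nonzero, so it would be added as the next basis element.
This is the inner loop of Buchberger's algorithm — each nonzero remainder becomes a new basis element.

S(g_1, g_3) = 7/4x - 1/4y^2 + 7/4y - 7/4; remainder on division = 179/95y.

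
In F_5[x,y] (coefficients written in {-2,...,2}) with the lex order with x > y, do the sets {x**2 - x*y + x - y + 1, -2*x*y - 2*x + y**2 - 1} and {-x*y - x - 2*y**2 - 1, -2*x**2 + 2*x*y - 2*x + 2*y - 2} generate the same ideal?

Since reduced Gröbner bases are canonical representatives of ideals under a given ordering, it suffices to compute and compare them.
Buchberger on the first generating set:
f_1 = x**2 - x*y + x - y + 1, LT = x**2.
f_2 = -2*x*y - 2*x + y**2 - 1, LT = x*y.

S(f_1,f_2): lcm = x**2*y. S = -x**2 + 2*x*y**2 + x*y + 2*x - y**2 + y.
  leading term x**2: subtract (-1)·f_1 from -x**2 + 2*x*y**2 + x*y + 2*x - y**2 + y → 2*x*y**2 - 2*x - y**2 + 1
  leading term x*y**2: subtract (-y)·f_2 from 2*x*y**2 - 2*x - y**2 + 1 → -2*x*y - 2*x + y**3 - y**2 - y + 1
  leading term x*y: subtract (1)·f_2 from -2*x*y - 2*x + y**3 - y**2 - y + 1 → y**3 - 2*y**2 - y + 2
  leading term y**3: no divisor's leading term divides it; move y**3 to the remainder.
  leading term y**2: no divisor's leading term divides it; move -2*y**2 to the remainder.
  leading term y: no divisor's leading term divides it; move -y to the remainder.
  leading term 1: no divisor's leading term divides it; move 2 to the remainder.
  remainder y**3 - 2*y**2 - y + 2 ≠ 0; add g_3 = y**3 - 2*y**2 - y + 2 to the basis.

The other S-polynomials (S(f_1,g_3), S(f_2,g_3)) all reduce to 0 modulo the current basis, so we have a Gröbner basis.
Inter-reduce: drop elements whose leading term is divisible by another's, tail-reduce, and make monic.
Reduced Gröbner basis: {x**2 + 2*x + 2*y**2 - y - 1, x*y + x + 2*y**2 - 2, y**3 - 2*y**2 - y + 2}.

Buchberger on the second generating set:
h_1 = -x*y - x - 2*y**2 - 1, LT = x*y.
h_2 = -2*x**2 + 2*x*y - 2*x + 2*y - 2, LT = x**2.

S(h_1,h_2): lcm = x**2*y. S = x**2 - 2*x*y**2 - x*y + x + y**2 - y.
  leading term x**2: subtract (2)·h_2 from x**2 - 2*x*y**2 - x*y + x + y**2 - y → -2*x*y**2 + y**2 - 1
  leading term x*y**2: subtract (2*y)·h_1 from -2*x*y**2 + y**2 - 1 → 2*x*y - y**3 + y**2 + 2*y - 1
  leading term x*y: subtract (-2)·h_1 from 2*x*y - y**3 + y**2 + 2*y - 1 → -2*x - y**3 + 2*y**2 + 2*y + 2
  leading term x: no divisor's leading term divides it; move -2*x to the remainder.
  leading term y**3: no divisor's leading term divides it; move -y**3 to the remainder.
  leading term y**2: no divisor's leading term divides it; move 2*y**2 to the remainder.
  leading term y: no divisor's leading term divides it; move 2*y to the remainder.
  leading term 1: no divisor's leading term divides it; move 2 to the remainder.
  remainder -2*x - y**3 + 2*y**2 + 2*y + 2 ≠ 0; add k_3 = -2*x - y**3 + 2*y**2 + 2*y + 2 to the basis.

S(h_1,k_3): lcm = x*y. S = x + 2*y**4 + y**3 - 2*y**2 + y + 1.
  leading term x: subtract (2)·k_3 from x + 2*y**4 + y**3 - 2*y**2 + y + 1 → 2*y**4 - 2*y**3 - y**2 + 2*y + 2
  leading term y**4: no divisor's leading term divides it; move 2*y**4 to the remainder.
  leading term y**3: no divisor's leading term divides it; move -2*y**3 to the remainder.
  leading term y**2: no divisor's leading term divides it; move -y**2 to the remainder.
  leading term y: no divisor's leading term divides it; move 2*y to the remainder.
  leading term 1: no divisor's leading term divides it; move 2 to the remainder.
  remainder 2*y**4 - 2*y**3 - y**2 + 2*y + 2 ≠ 0; add k_4 = 2*y**4 - 2*y**3 - y**2 + 2*y + 2 to the basis.

The other S-polynomials (S(h_2,k_3), S(h_1,k_4), S(h_2,k_4), S(k_3,k_4)) all reduce to 0 modulo the current basis, so we have a Gröbner basis.
Inter-reduce: drop elements whose leading term is divisible by another's, tail-reduce, and make monic.
Reduced Gröbner basis: {x - 2*y**3 - y**2 - y - 1, y**4 - y**3 + 2*y**2 + y + 1}.

Since the reduced bases disagree, the two ideals are not the same.

No, the ideals differ.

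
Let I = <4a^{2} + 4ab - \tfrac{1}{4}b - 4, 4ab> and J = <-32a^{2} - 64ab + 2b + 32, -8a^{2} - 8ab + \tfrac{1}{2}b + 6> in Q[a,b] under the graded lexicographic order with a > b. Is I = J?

No, the ideals differ.

Two ideals are equal iff their reduced Gröbner bases coincide (the reduced basis is unique for a fixed ordering).
Buchberger on the first generating set:
f_1 = 4a^{2} + 4ab - \tfrac{1}{4}b - 4, LT = a^{2}.
f_2 = 4ab, LT = ab.

S(f_1,f_2): lcm = a^{2}b. S = ab^{2} - \tfrac{1}{16}b^{2} - b.
  leading term ab^{2}: subtract (\tfrac{1}{4}b)·f_2 from ab^{2} - \tfrac{1}{16}b^{2} - b → -\tfrac{1}{16}b^{2} - b
  leading term b^{2}: no divisor's leading term divides it; move -\tfrac{1}{16}b^{2} to the remainder.
  leading term b: no divisor's leading term divides it; move -b to the remainder.
  remainder -\tfrac{1}{16}b^{2} - b ≠ 0; add g_3 = -\tfrac{1}{16}b^{2} - b to the basis.

The other S-polynomials (S(f_1,g_3), S(f_2,g_3)) all reduce to 0 modulo the current basis, so we have a Gröbner basis.
Inter-reduce: drop elements whose leading term is divisible by another's, tail-reduce, and make monic.
Reduced Gröbner basis: {a^{2} - \tfrac{1}{16}b - 1, ab, b^{2} + 16b}.

Buchberger on the second generating set:
h_1 = -32a^{2} - 64ab + 2b + 32, LT = a^{2}.
h_2 = -8a^{2} - 8ab + \tfrac{1}{2}b + 6, LT = a^{2}.

S(h_1,h_2): lcm = a^{2}. S = ab - \tfrac{1}{4}.
  leading term ab: no divisor's leading term divides it; move ab to the remainder.
  leading term 1: no divisor's leading term divides it; move -\tfrac{1}{4} to the remainder.
  remainder ab - \tfrac{1}{4} ≠ 0; add k_3 = ab - \tfrac{1}{4} to the basis.

S(h_1,k_3): lcm = a^{2}b. S = 2ab^{2} - \tfrac{1}{16}b^{2} + \tfrac{1}{4}a - b.
  leading term ab^{2}: subtract (2b)·k_3 from 2ab^{2} - \tfrac{1}{16}b^{2} + \tfrac{1}{4}a - b → -\tfrac{1}{16}b^{2} + \tfrac{1}{4}a - \tfrac{1}{2}b
  leading term b^{2}: no divisor's leading term divides it; move -\tfrac{1}{16}b^{2} to the remainder.
  leading term a: no divisor's leading term divides it; move \tfrac{1}{4}a to the remainder.
  leading term b: no divisor's leading term divides it; move -\tfrac{1}{2}b to the remainder.
  remainder -\tfrac{1}{16}b^{2} + \tfrac{1}{4}a - \tfrac{1}{2}b ≠ 0; add k_4 = -\tfrac{1}{16}b^{2} + \tfrac{1}{4}a - \tfrac{1}{2}b to the basis.

The other S-polynomials (S(h_2,k_3), S(h_1,k_4), S(h_2,k_4), S(k_3,k_4)) all reduce to 0 modulo the current basis, so we have a Gröbner basis.
Inter-reduce: drop elements whose leading term is divisible by another's, tail-reduce, and make monic.
Reduced Gröbner basis: {a^{2} - \tfrac{1}{16}b - \tfrac{1}{2}, ab - \tfrac{1}{4}, b^{2} - 4a + 8b}.

These differ, so the ideals are not equal.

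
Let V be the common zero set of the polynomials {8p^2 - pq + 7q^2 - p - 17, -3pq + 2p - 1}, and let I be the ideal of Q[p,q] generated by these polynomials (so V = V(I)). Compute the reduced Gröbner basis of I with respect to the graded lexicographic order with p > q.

This is the nonlinear analogue of row-reducing a linear system.

f_1 = 8p^2 - pq + 7q^2 - p - 17, LT = p^2.
f_2 = -3pq + 2p - 1, LT = pq.

S(f_1,f_2): lcm = p^2q. S = -1/8pq^2 + 7/8q^3 + 2/3p^2 - 1/8pq - 1/3p - 17/8q.
  leading term pq^2: subtract (1/24q)·f_2 from -1/8pq^2 + 7/8q^3 + 2/3p^2 - 1/8pq - 1/3p - 17/8q → 7/8q^3 + 2/3p^2 - 5/24pq - 1/3p - 25/12q
  leading term q^3: no divisor's leading term divides it; move 7/8q^3 to the remainder.
  leading term p^2: subtract (1/12)·f_1 from 2/3p^2 - 5/24pq - 1/3p - 25/12q → -1/8pq - 7/12q^2 - 1/4p - 25/12q + 17/12
  leading term pq: subtract (1/24)·f_2 from -1/8pq - 7/12q^2 - 1/4p - 25/12q + 17/12 → -7/12q^2 - 1/3p - 25/12q + 35/24
  leading term q^2: no divisor's leading term divides it; move -7/12q^2 to the remainder.
  leading term p: no divisor's leading term divides it; move -1/3p to the remainder.
  leading term q: no divisor's leading term divides it; move -25/12q to the remainder.
  leading term 1: no divisor's leading term divides it; move 35/24 to the remainder.
  remainder 7/8q^3 - 7/12q^2 - 1/3p - 25/12q + 35/24 ≠ 0; add g_3 = 7/8q^3 - 7/12q^2 - 1/3p - 25/12q + 35/24 to the basis.

The other S-polynomials (S(f_1,g_3), S(f_2,g_3)) all reduce to 0 modulo the current basis, so we have a Gröbner basis.

G = {q^3 - 2/3q^2 - 8/21p - 50/21q + 5/3, p^2 + 7/8q^2 - 5/24p - 25/12, pq - 2/3p + 1/3}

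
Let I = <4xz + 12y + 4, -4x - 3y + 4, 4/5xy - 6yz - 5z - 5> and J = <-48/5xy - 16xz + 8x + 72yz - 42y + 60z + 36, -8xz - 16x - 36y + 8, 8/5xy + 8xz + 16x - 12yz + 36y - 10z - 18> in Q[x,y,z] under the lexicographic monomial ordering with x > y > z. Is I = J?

Equality of ideals is decidable: compute both reduced Gröbner bases (unique for the ordering) and check whether they agree.
Buchberger on the first generating set:
f_1 = 4xz + 12y + 4, LT = xz.
f_2 = -4x - 3y + 4, LT = x.
f_3 = 4/5xy - 6yz - 5z - 5, LT = xy.

S(f_1,f_2): lcm = xz. S = -3/4yz + 3y + z + 1.
  reduce S modulo (f_1, f_2, f_3):
  remainder -3/4yz + 3y + z + 1 ≠ 0; add g_4 = -3/4yz + 3y + z + 1 to the basis.

S(f_1,f_3): lcm = xyz. S = 3y^2 + 15/2yz^2 + y + 25/4z^2 + 25/4z.
  reduce S modulo (f_1, f_2, f_3, g_4):
  remainder 3y^2 + 121y + 65/4z^2 + 225/4z + 40 ≠ 0; add g_5 = 3y^2 + 121y + 65/4z^2 + 225/4z + 40 to the basis.

S(f_2,f_3): lcm = xy. S = 3/4y^2 + 15/2yz - y + 25/4z + 25/4.
  reduce S modulo (f_1, f_2, f_3, g_4, g_5):
  remainder -5/4y - 65/16z^2 + 35/16z + 25/4 ≠ 0; add g_6 = -5/4y - 65/16z^2 + 35/16z + 25/4 to the basis.

S(g_4,g_5): lcm = y^2z. S = -4y^2 - 125/3yz - 4/3y - 65/12z^3 - 75/4z^2 - 40/3z.
  reduce S modulo (f_1, f_2, f_3, g_4, g_5, g_6):
  remainder -65/12z^3 + 295/12z^2 - 50/9z - 320/9 ≠ 0; add g_7 = -65/12z^3 + 295/12z^2 - 50/9z - 320/9 to the basis.

The other S-polynomials (S(f_1,g_4), S(f_2,g_4), S(f_3,g_4), S(f_1,g_5), S(f_2,g_5), S(f_3,g_5), S(f_1,g_6), S(f_2,g_6), S(f_3,g_6), S(g_4,g_6), S(g_5,g_6), S(f_1,g_7), S(f_2,g_7), S(f_3,g_7), S(g_4,g_7), S(g_5,g_7), S(g_6,g_7)) all reduce to 0 modulo the current basis, so we have a Gröbner basis.
Inter-reduce: drop elements whose leading term is divisible by another's, tail-reduce, and make monic.
Reduced Gröbner basis: {x - 39/16z^2 + 21/16z + 11/4, y + 13/4z^2 - 7/4z - 5, z^3 - 59/13z^2 + 40/39z + 256/39}.

Buchberger on the second generating set:
h_1 = -48/5xy - 16xz + 8x + 72yz - 42y + 60z + 36, LT = xy.
h_2 = -8xz - 16x - 36y + 8, LT = xz.
h_3 = 8/5xy + 8xz + 16x - 12yz + 36y - 10z - 18, LT = xy.

S(h_1,h_2): lcm = xyz. S = -2xy + 5/3xz^2 - 5/6xz - 9/2y^2 - 15/2yz^2 + 35/8yz + y - 25/4z^2 - 15/4z.
  reduce S modulo (h_1, h_2, h_3):
  remainder -9/2y^2 - 15/2yz^2 - 145/8yz + 27/2y - 25/4z^2 - 175/12z - 25/3 ≠ 0; add k_4 = -9/2y^2 - 15/2yz^2 - 145/8yz + 27/2y - 25/4z^2 - 175/12z - 25/3 to the basis.

S(h_1,h_3): lcm = xy. S = -10/3xz - 65/6x - 145/8y + 15/2.
  reduce S modulo (h_1, h_2, h_3, k_4):
  remainder -25/6x - 25/8y + 25/6 ≠ 0; add k_5 = -25/6x - 25/8y + 25/6 to the basis.

S(h_2,h_3): lcm = xyz. S = 2xy - 5xz^2 - 10xz + 9/2y^2 + 15/2yz^2 - 45/2yz - y + 25/4z^2 + 45/4z.
  reduce S modulo (h_1, h_2, h_3, k_4, k_5):
  remainder -25/8yz + 25/2y + 25/6z + 25/6 ≠ 0; add k_6 = -25/8yz + 25/2y + 25/6z + 25/6 to the basis.

S(h_3,k_4): lcm = xy^2. S = -5/3xyz^2 + 35/36xyz + 13xy - 25/18xz^2 - 175/54xz - 50/27x - 15/2y^2z + 45/2y^2 - 25/4yz - 45/4y.
  reduce S modulo (h_1, h_2, h_3, k_4, k_5, k_6):
  remainder -125/36y - 1625/144z^2 + 875/144z + 625/36 ≠ 0; add k_7 = -125/36y - 1625/144z^2 + 875/144z + 625/36 to the basis.

S(k_4,k_6): lcm = y^2z. S = 4y^2 + 5/3yz^3 + 145/36yz^2 - 5/3yz + 4/3y + 25/18z^3 + 175/54z^2 + 50/27z.
  reduce S modulo (h_1, h_2, h_3, k_4, k_5, k_6, k_7):
  remainder 65/18z^3 - 295/18z^2 + 100/27z + 640/27 ≠ 0; add k_8 = 65/18z^3 - 295/18z^2 + 100/27z + 640/27 to the basis.

The other S-polynomials (S(h_1,k_4), S(h_2,k_4), S(h_1,k_5), S(h_2,k_5), S(h_3,k_5), S(k_4,k_5), S(h_1,k_6), S(h_2,k_6), S(h_3,k_6), S(k_5,k_6), S(h_1,k_7), S(h_2,k_7), S(h_3,k_7), S(k_4,k_7), S(k_5,k_7), S(k_6,k_7), S(h_1,k_8), S(h_2,k_8), S(h_3,k_8), S(k_4,k_8), S(k_5,k_8), S(k_6,k_8), S(k_7,k_8)) all reduce to 0 modulo the current basis, so we have a Gröbner basis.
Inter-reduce: drop elements whose leading term is divisible by another's, tail-reduce, and make monic.
Reduced Gröbner basis: {x - 39/16z^2 + 21/16z + 11/4, y + 13/4z^2 - 7/4z - 5, z^3 - 59/13z^2 + 40/39z + 256/39}.

The two bases agree; hence the ideals are identical.

Yes, the ideals are equal.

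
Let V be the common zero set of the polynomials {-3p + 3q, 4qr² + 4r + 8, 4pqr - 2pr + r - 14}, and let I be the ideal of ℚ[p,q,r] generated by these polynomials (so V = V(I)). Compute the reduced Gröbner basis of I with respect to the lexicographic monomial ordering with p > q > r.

f_1 = -3p + 3q, LT = p.
f_2 = 4qr² + 4r + 8, LT = qr².
f_3 = 4pqr - 2pr + r - 14, LT = pqr.

S(f_1,f_3): lcm = pqr. S = ½pr - q²r - ¼r + 7/2.
  leading term pr: subtract (-⅙r)·f_1 from ½pr - q²r - ¼r + 7/2 → -q²r + ½qr - ¼r + 7/2
  leading term q²r: no divisor's leading term divides it; move -q²r to the remainder.
  leading term qr: no divisor's leading term divides it; move ½qr to the remainder.
  leading term r: no divisor's leading term divides it; move -¼r to the remainder.
  leading term 1: no divisor's leading term divides it; move 7/2 to the remainder.
  remainder -q²r + ½qr - ¼r + 7/2 ≠ 0; add g_4 = -q²r + ½qr - ¼r + 7/2 to the basis.

S(f_2,f_3): lcm = pqr². S = ½pr² + pr + 2p - ¼r² + 7/2r.
  leading term pr²: subtract (-⅙r²)·f_1 from ½pr² + pr + 2p - ¼r² + 7/2r → pr + 2p + ½qr² - ¼r² + 7/2r
  leading term pr: subtract (-⅓r)·f_1 from pr + 2p + ½qr² - ¼r² + 7/2r → 2p + ½qr² + qr - ¼r² + 7/2r
  leading term p: subtract (-⅔)·f_1 from 2p + ½qr² + qr - ¼r² + 7/2r → ½qr² + qr + 2q - ¼r² + 7/2r
  leading term qr²: subtract (⅛)·f_2 from ½qr² + qr + 2q - ¼r² + 7/2r → qr + 2q - ¼r² + 3r - 1
  leading term qr: no divisor's leading term divides it; move qr to the remainder.
  leading term q: no divisor's leading term divides it; move 2q to the remainder.
  leading term r²: no divisor's leading term divides it; move -¼r² to the remainder.
  leading term r: no divisor's leading term divides it; move 3r to the remainder.
  leading term 1: no divisor's leading term divides it; move -1 to the remainder.
  remainder qr + 2q - ¼r² + 3r - 1 ≠ 0; add g_5 = qr + 2q - ¼r² + 3r - 1 to the basis.

S(f_2,g_5): lcm = qr². S = -2qr + ¼r³ - 3r² + 2r + 2.
  leading term qr: subtract (-2)·g_5 from -2qr + ¼r³ - 3r² + 2r + 2 → 4q + ¼r³ - 7/2r² + 8r
  leading term q: no divisor's leading term divides it; move 4q to the remainder.
  leading term r³: no divisor's leading term divides it; move ¼r³ to the remainder.
  leading term r²: no divisor's leading term divides it; move -7/2r² to the remainder.
  leading term r: no divisor's leading term divides it; move 8r to the remainder.
  remainder 4q + ¼r³ - 7/2r² + 8r ≠ 0; add g_6 = 4q + ¼r³ - 7/2r² + 8r to the basis.

S(f_2,g_6): lcm = qr². S = -1/16r⁵ + ⅞r⁴ - 2r³ + r + 2.
  leading term r⁵: no divisor's leading term divides it; move -1/16r⁵ to the remainder.
  leading term r⁴: no divisor's leading term divides it; move ⅞r⁴ to the remainder.
  leading term r³: no divisor's leading term divides it; move -2r³ to the remainder.
  leading term r: no divisor's leading term divides it; move r to the remainder.
  leading term 1: no divisor's leading term divides it; move 2 to the remainder.
  remainder -1/16r⁵ + ⅞r⁴ - 2r³ + r + 2 ≠ 0; add g_7 = -1/16r⁵ + ⅞r⁴ - 2r³ + r + 2 to the basis.

S(g_5,g_6): lcm = qr. S = 2q - 1/16r⁴ + ⅞r³ - 9/4r² + 3r - 1.
  leading term q: subtract (½)·g_6 from 2q - 1/16r⁴ + ⅞r³ - 9/4r² + 3r - 1 → -1/16r⁴ + ¾r³ - ½r² - r - 1
  leading term r⁴: no divisor's leading term divides it; move -1/16r⁴ to the remainder.
  leading term r³: no divisor's leading term divides it; move ¾r³ to the remainder.
  leading term r²: no divisor's leading term divides it; move -½r² to the remainder.
  leading term r: no divisor's leading term divides it; move -r to the remainder.
  leading term 1: no divisor's leading term divides it; move -1 to the remainder.
  remainder -1/16r⁴ + ¾r³ - ½r² - r - 1 ≠ 0; add g_8 = -1/16r⁴ + ¾r³ - ½r² - r - 1 to the basis.

The other S-polynomials (S(f_1,f_2), S(f_1,g_4), S(f_2,g_4), S(f_3,g_4), S(f_1,g_5), S(f_3,g_5), S(g_4,g_5), S(f_1,g_6), S(f_3,g_6), S(g_4,g_6), S(f_1,g_7), S(f_2,g_7), S(f_3,g_7), S(g_4,g_7), S(g_5,g_7), S(g_6,g_7), S(f_1,g_8), S(f_2,g_8), S(f_3,g_8), S(g_4,g_8), S(g_5,g_8), S(g_6,g_8), S(g_7,g_8)) all reduce to 0 modulo the current basis, so we have a Gröbner basis.
Inter-reduce: drop elements whose leading term is divisible by another's, tail-reduce, and make monic.

G = {p + 1/16r³ - ⅞r² + 2r, q + 1/16r³ - ⅞r² + 2r, r⁴ - 12r³ + 8r² + 16r + 16}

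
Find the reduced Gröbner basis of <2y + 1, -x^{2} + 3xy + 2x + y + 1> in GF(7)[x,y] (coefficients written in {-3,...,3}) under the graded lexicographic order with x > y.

This is the nonlinear analogue of row-reducing a linear system.

f_1 = 2y + 1, LT = y.
f_2 = -x^{2} + 3xy + 2x + y + 1, LT = x^{2}.

The S-polynomials (S(f_1,f_2)) all reduce to 0 modulo the current basis, so we have a Gröbner basis.

G = {x^{2} + 3x + 3, y - 3}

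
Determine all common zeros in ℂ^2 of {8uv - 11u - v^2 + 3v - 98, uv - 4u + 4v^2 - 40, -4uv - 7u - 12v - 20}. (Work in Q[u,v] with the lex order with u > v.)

{(-4, -2)}

Compute a lex Gröbner basis by Buchberger's algorithm.
f_1 = 8uv - 11u - v^2 + 3v - 98, LT = uv.
f_2 = uv - 4u + 4v^2 - 40, LT = uv.
f_3 = -4uv - 7u - 12v - 20, LT = uv.

S(f_1,f_2): lcm = uv. S = 21/8u - 33/8v^2 + 3/8v + 111/4.
  reduce S modulo (f_1, f_2, f_3):
  remainder 21/8u - 33/8v^2 + 3/8v + 111/4 ≠ 0; add h_4 = 21/8u - 33/8v^2 + 3/8v + 111/4 to the basis.

S(f_1,f_3): lcm = uv. S = -25/8u - 1/8v^2 - 21/8v - 69/4.
  reduce S modulo (f_1, f_2, f_3, h_4):
  remainder -141/28v^2 - 61/28v + 221/14 ≠ 0; add h_5 = -141/28v^2 - 61/28v + 221/14 to the basis.

S(f_1,h_4): lcm = uv. S = -11/8u + 11/7v^3 - 15/56v^2 - 571/56v - 49/4.
  reduce S modulo (f_1, f_2, f_3, h_4, h_5):
  remainder -74140/19881v - 148280/19881 ≠ 0; add h_6 = -74140/19881v - 148280/19881 to the basis.

The other S-polynomials (S(f_2,f_3), S(f_2,h_4), S(f_3,h_4), S(f_1,h_5), S(f_2,h_5), S(f_3,h_5), S(h_4,h_5), S(f_1,h_6), S(f_2,h_6), S(f_3,h_6), S(h_4,h_6), S(h_5,h_6)) all reduce to 0 modulo the current basis, so we have a Gröbner basis.
Inter-reduce: drop elements whose leading term is divisible by another's, tail-reduce, and make monic.
Reduced Gröbner basis: {u + 4, v + 2}.

Elimination: the polynomial v + 2 lies in the elimination ideal for v, so v ∈ {-2}. For each such v, the remaining basis elements (now univariate) give the rest of the solution.
  v = -2: the earlier basis element becomes u + 4 = 0, giving u = -4 — point (-4, -2).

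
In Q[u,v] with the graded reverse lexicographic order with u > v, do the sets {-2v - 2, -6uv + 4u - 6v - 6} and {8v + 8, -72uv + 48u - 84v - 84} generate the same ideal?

Since reduced Gröbner bases are canonical representatives of ideals under a given ordering, it suffices to compute and compare them.
Buchberger on the first generating set:
f_1 = -2v - 2, LT = v.
f_2 = -6uv + 4u - 6v - 6, LT = uv.

S(f_1,f_2): lcm = uv. S = 5/3u - v - 1.
  leading term u: no divisor's leading term divides it; move 5/3u to the remainder.
  leading term v: subtract (1/2)·f_1 from -v - 1 → 0
  remainder 5/3u ≠ 0; add g_3 = 5/3u to the basis.

The other S-polynomials (S(f_1,g_3), S(f_2,g_3)) all reduce to 0 modulo the current basis, so we have a Gröbner basis.
Inter-reduce: drop elements whose leading term is divisible by another's, tail-reduce, and make monic.
Reduced Gröbner basis: {u, v + 1}.

Buchberger on the second generating set:
h_1 = 8v + 8, LT = v.
h_2 = -72uv + 48u - 84v - 84, LT = uv.

S(h_1,h_2): lcm = uv. S = 5/3u - 7/6v - 7/6.
  leading term u: no divisor's leading term divides it; move 5/3u to the remainder.
  leading term v: subtract (-7/48)·h_1 from -7/6v - 7/6 → 0
  remainder 5/3u ≠ 0; add k_3 = 5/3u to the basis.

The other S-polynomials (S(h_1,k_3), S(h_2,k_3)) all reduce to 0 modulo the current basis, so we have a Gröbner basis.
Inter-reduce: drop elements whose leading term is divisible by another's, tail-reduce, and make monic.
Reduced Gröbner basis: {u, v + 1}.

These coincide, so the ideals are equal.
The choice of monomial ordering does not affect the verdict — as long as both bases are computed under the same ordering, their equality decides ideal equality.

Yes, the ideals are equal.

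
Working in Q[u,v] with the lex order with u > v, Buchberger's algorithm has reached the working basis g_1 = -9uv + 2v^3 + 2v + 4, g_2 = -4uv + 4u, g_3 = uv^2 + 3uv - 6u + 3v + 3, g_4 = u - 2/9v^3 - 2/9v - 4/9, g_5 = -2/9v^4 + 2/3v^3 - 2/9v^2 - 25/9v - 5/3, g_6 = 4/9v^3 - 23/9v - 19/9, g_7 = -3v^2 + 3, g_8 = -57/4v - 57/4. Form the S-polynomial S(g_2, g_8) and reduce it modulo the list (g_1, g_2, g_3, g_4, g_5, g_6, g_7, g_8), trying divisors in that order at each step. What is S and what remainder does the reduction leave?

S(g_2, g_8) = -2u; remainder on division = 0.

lcm(LM(g_2), LM(g_8)) = uv.
S = (lcm/LT(g_2))·g_2 − (lcm/LT(g_8))·g_8 = -2u.
Reduce S modulo (g_1, g_2, g_3, g_4, g_5, g_6, g_7, g_8) in that order:
  leading term u: subtract (-2)·g_4 from -2u → -4/9v^3 - 4/9v - 8/9
  leading term v^3: subtract (-1)·g_6 from -4/9v^3 - 4/9v - 8/9 → -3v - 3
  leading term v: subtract (4/19)·g_8 from -3v - 3 → 0
The remainder is 0, so this S-polynomial contributes no new basis element.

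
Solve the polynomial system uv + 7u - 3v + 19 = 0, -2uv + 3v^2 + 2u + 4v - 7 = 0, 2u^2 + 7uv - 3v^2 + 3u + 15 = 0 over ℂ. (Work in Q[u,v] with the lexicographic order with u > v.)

{(-2, 1)}

Compute a lex Gröbner basis by Buchberger's algorithm.
f_1 = uv + 7u - 3v + 19, LT = uv.
f_2 = -2uv + 2u + 3v^2 + 4v - 7, LT = uv.
f_3 = 2u^2 + 7uv + 3u - 3v^2 + 15, LT = u^2.

S(f_1,f_2): lcm = uv. S = 8u + 3/2v^2 - v + 31/2.
  leading term u: no divisor's leading term divides it; move 8u to the remainder.
  leading term v^2: no divisor's leading term divides it; move 3/2v^2 to the remainder.
  leading term v: no divisor's leading term divides it; move -v to the remainder.
  leading term 1: no divisor's leading term divides it; move 31/2 to the remainder.
  remainder 8u + 3/2v^2 - v + 31/2 ≠ 0; add h_4 = 8u + 3/2v^2 - v + 31/2 to the basis.

S(f_1,f_3): lcm = u^2v. S = 7u^2 - 7/2uv^2 - 9/2uv + 19u + 3/2v^3 - 15/2v.
  leading term u^2: subtract (7/2)·f_3 from 7u^2 - 7/2uv^2 - 9/2uv + 19u + 3/2v^3 - 15/2v → -7/2uv^2 - 29uv + 17/2u + 3/2v^3 + 21/2v^2 - 15/2v - 105/2
  leading term uv^2: subtract (-7/2v)·f_1 from -7/2uv^2 - 29uv + 17/2u + 3/2v^3 + 21/2v^2 - 15/2v - 105/2 → -9/2uv + 17/2u + 3/2v^3 + 59v - 105/2
  leading term uv: subtract (-9/2)·f_1 from -9/2uv + 17/2u + 3/2v^3 + 59v - 105/2 → 40u + 3/2v^3 + 91/2v + 33
  leading term u: subtract (5)·h_4 from 40u + 3/2v^3 + 91/2v + 33 → 3/2v^3 - 15/2v^2 + 101/2v - 89/2
  leading term v^3: no divisor's leading term divides it; move 3/2v^3 to the remainder.
  leading term v^2: no divisor's leading term divides it; move -15/2v^2 to the remainder.
  leading term v: no divisor's leading term divides it; move 101/2v to the remainder.
  leading term 1: no divisor's leading term divides it; move -89/2 to the remainder.
  remainder 3/2v^3 - 15/2v^2 + 101/2v - 89/2 ≠ 0; add h_5 = 3/2v^3 - 15/2v^2 + 101/2v - 89/2 to the basis.

S(f_2,f_3): lcm = u^2v. S = -u^2 - 5uv^2 - 7/2uv + 7/2u + 3/2v^3 - 15/2v.
  leading term u^2: subtract (-1/2)·f_3 from -u^2 - 5uv^2 - 7/2uv + 7/2u + 3/2v^3 - 15/2v → -5uv^2 + 5u + 3/2v^3 - 3/2v^2 - 15/2v + 15/2
  leading term uv^2: subtract (-5v)·f_1 from -5uv^2 + 5u + 3/2v^3 - 3/2v^2 - 15/2v + 15/2 → 35uv + 5u + 3/2v^3 - 33/2v^2 + 175/2v + 15/2
  leading term uv: subtract (35)·f_1 from 35uv + 5u + 3/2v^3 - 33/2v^2 + 175/2v + 15/2 → -240u + 3/2v^3 - 33/2v^2 + 385/2v - 1315/2
  leading term u: subtract (-30)·h_4 from -240u + 3/2v^3 - 33/2v^2 + 385/2v - 1315/2 → 3/2v^3 + 57/2v^2 + 325/2v - 385/2
  leading term v^3: subtract (1)·h_5 from 3/2v^3 + 57/2v^2 + 325/2v - 385/2 → 36v^2 + 112v - 148
  leading term v^2: no divisor's leading term divides it; move 36v^2 to the remainder.
  leading term v: no divisor's leading term divides it; move 112v to the remainder.
  leading term 1: no divisor's leading term divides it; move -148 to the remainder.
  remainder 36v^2 + 112v - 148 ≠ 0; add h_6 = 36v^2 + 112v - 148 to the basis.

S(f_1,h_4): lcm = uv. S = 7u - 3/16v^3 + 1/8v^2 - 79/16v + 19.
  leading term u: subtract (7/8)·h_4 from 7u - 3/16v^3 + 1/8v^2 - 79/16v + 19 → -3/16v^3 - 19/16v^2 - 65/16v + 87/16
  leading term v^3: subtract (-1/8)·h_5 from -3/16v^3 - 19/16v^2 - 65/16v + 87/16 → -17/8v^2 + 9/4v - 1/8
  leading term v^2: subtract (-17/288)·h_6 from -17/8v^2 + 9/4v - 1/8 → 319/36v - 319/36
  leading term v: no divisor's leading term divides it; move 319/36v to the remainder.
  leading term 1: no divisor's leading term divides it; move -319/36 to the remainder.
  remainder 319/36v - 319/36 ≠ 0; add h_7 = 319/36v - 319/36 to the basis.

The other S-polynomials (S(f_2,h_4), S(f_3,h_4), S(f_1,h_5), S(f_2,h_5), S(f_3,h_5), S(h_4,h_5), S(f_1,h_6), S(f_2,h_6), S(f_3,h_6), S(h_4,h_6), S(h_5,h_6), S(f_1,h_7), S(f_2,h_7), S(f_3,h_7), S(h_4,h_7), S(h_5,h_7), S(h_6,h_7)) all reduce to 0 modulo the current basis, so we have a Gröbner basis.
Inter-reduce: drop elements whose leading term is divisible by another's, tail-reduce, and make monic.
Reduced Gröbner basis: {u + 2, v - 1}.

The lex basis is triangular: the last element involves only v. Solving v - 1 = 0 gives v ∈ {1}; substituting each value into the earlier elements determines the remaining variables.
  v = 1: the earlier basis element becomes u + 2 = 0, giving u = -2 — point (-2, 1).
Zero-dimensionality of the ideal guarantees finitely many solutions over ℂ.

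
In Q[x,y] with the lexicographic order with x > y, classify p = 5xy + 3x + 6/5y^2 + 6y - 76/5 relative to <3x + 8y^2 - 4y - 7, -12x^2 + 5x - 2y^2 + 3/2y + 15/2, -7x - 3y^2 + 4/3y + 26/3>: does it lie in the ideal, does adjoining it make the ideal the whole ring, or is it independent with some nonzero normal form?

First compute the reduced Gröbner basis of I by Buchberger's algorithm.
f_1 = 3x + 8y^2 - 4y - 7, LT = x.
f_2 = -12x^2 + 5x - 2y^2 + 3/2y + 15/2, LT = x^2.
f_3 = -7x - 3y^2 + 4/3y + 26/3, LT = x.

S(f_1,f_2): lcm = x^2. S = 8/3xy^2 - 4/3xy - 23/12x - 1/6y^2 + 1/8y + 5/8.
  reduce S modulo (f_1, f_2, f_3):
  remainder -64/9y^4 + 64/9y^3 + 169/18y^2 - 133/24y - 277/72 ≠ 0; add h_4 = -64/9y^4 + 64/9y^3 + 169/18y^2 - 133/24y - 277/72 to the basis.

S(f_1,f_3): lcm = x. S = 47/21y^2 - 8/7y - 23/21.
  reduce S modulo (f_1, f_2, f_3, h_4):
  remainder 47/21y^2 - 8/7y - 23/21 ≠ 0; add h_5 = 47/21y^2 - 8/7y - 23/21 to the basis.

S(f_2,f_3): lcm = x^2. S = -3/7xy^2 + 4/21xy + 23/28x + 1/6y^2 - 1/8y - 5/8.
  reduce S modulo (f_1, f_2, f_3, h_4, h_5):
  remainder -91849/1272384y + 91849/1272384 ≠ 0; add h_6 = -91849/1272384y + 91849/1272384 to the basis.

The other S-polynomials (S(f_1,h_4), S(f_2,h_4), S(f_3,h_4), S(f_1,h_5), S(f_2,h_5), S(f_3,h_5), S(h_4,h_5), S(f_1,h_6), S(f_2,h_6), S(f_3,h_6), S(h_4,h_6), S(h_5,h_6)) all reduce to 0 modulo the current basis, so we have a Gröbner basis.
Inter-reduce: drop elements whose leading term is divisible by another's, tail-reduce, and make monic.
Reduced Gröbner basis: {x - 1, y - 1}.
Label its elements g_1 = x - 1, g_2 = y - 1.

Reduce p = 5xy + 3x + 6/5y^2 + 6y - 76/5 modulo G:
  leading term xy: subtract (5y)·g_1 from 5xy + 3x + 6/5y^2 + 6y - 76/5 → 3x + 6/5y^2 + 11y - 76/5
  leading term x: subtract (3)·g_1 from 3x + 6/5y^2 + 11y - 76/5 → 6/5y^2 + 11y - 61/5
  leading term y^2: subtract (6/5y)·g_2 from 6/5y^2 + 11y - 61/5 → 61/5y - 61/5
  leading term y: subtract (61/5)·g_2 from 61/5y - 61/5 → 0
  normal form = 0.
Since the normal form is 0, p ∈ I.

5xy + 3x + 6/5y^2 + 6y - 76/5 lies in I (it reduces to 0).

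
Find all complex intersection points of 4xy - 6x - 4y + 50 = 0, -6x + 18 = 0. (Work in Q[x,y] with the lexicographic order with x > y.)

Compute a lex Gröbner basis by Buchberger's algorithm.
f_1 = 4xy - 6x - 4y + 50, LT = xy.
f_2 = -6x + 18, LT = x.

S(f_1,f_2): lcm = xy. S = -3/2x + 2y + 25/2.
  leading term x: subtract (1/4)·f_2 from -3/2x + 2y + 25/2 → 2y + 8
  leading term y: no divisor's leading term divides it; move 2y to the remainder.
  leading term 1: no divisor's leading term divides it; move 8 to the remainder.
  remainder 2y + 8 ≠ 0; add h_3 = 2y + 8 to the basis.

The other S-polynomials (S(f_1,h_3), S(f_2,h_3)) all reduce to 0 modulo the current basis, so we have a Gröbner basis.
Inter-reduce: drop elements whose leading term is divisible by another's, tail-reduce, and make monic.
Reduced Gröbner basis: {x - 3, y + 4}.

The lex basis is triangular: the last element involves only y. Solving y + 4 = 0 gives y ∈ {-4}; substituting each value into the earlier elements determines the remaining variables.
  y = -4: the earlier basis element becomes x - 3 = 0, giving x = 3 — point (3, -4).
Check: every point annihilates each of the original generators.

{(3, -4)}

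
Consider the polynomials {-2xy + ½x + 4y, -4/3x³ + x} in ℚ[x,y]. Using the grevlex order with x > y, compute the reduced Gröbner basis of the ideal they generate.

Buchberger's algorithm terminates because the ascending chain of leading-term ideals stabilizes.

f_1 = -2xy + ½x + 4y, LT = xy.
f_2 = -4/3x³ + x, LT = x³.

S(f_1,f_2): lcm = x³y. S = -¼x³ - 2x²y + ¾xy.
  reduce S modulo (f_1, f_2):
  remainder -½x² - x - 13/2y ≠ 0; add g_3 = -½x² - x - 13/2y to the basis.

S(f_1,g_3): lcm = x²y. S = -¼x² - 4xy - 13y².
  reduce S modulo (f_1, f_2, g_3):
  remainder -13y² - ½x - 19/4y ≠ 0; add g_4 = -13y² - ½x - 19/4y to the basis.

The other S-polynomials (S(f_2,g_3), S(f_1,g_4), S(f_2,g_4), S(g_3,g_4)) all reduce to 0 modulo the current basis, so we have a Gröbner basis.
Inter-reduce: drop elements whose leading term is divisible by another's, tail-reduce, and make monic.

G = {x² + 2x + 13y, xy - ¼x - 2y, y² + 1/26x + 19/52y}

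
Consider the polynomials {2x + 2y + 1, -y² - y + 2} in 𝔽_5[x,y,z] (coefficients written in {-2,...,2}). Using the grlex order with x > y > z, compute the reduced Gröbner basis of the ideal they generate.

This is the nonlinear analogue of row-reducing a linear system.

f_1 = 2x + 2y + 1, LT = x.
f_2 = -y² - y + 2, LT = y².

The S-polynomials (S(f_1,f_2)) all reduce to 0 modulo the current basis, so we have a Gröbner basis.

G = {y² + y - 2, x + y - 2}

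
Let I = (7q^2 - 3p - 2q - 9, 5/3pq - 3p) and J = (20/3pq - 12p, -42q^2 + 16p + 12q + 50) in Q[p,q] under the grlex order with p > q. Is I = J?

Equality of ideals is decidable: compute both reduced Gröbner bases (unique for the ordering) and check whether they agree.
Buchberger on the first generating set:
f_1 = 7q^2 - 3p - 2q - 9, LT = q^2.
f_2 = 5/3pq - 3p, LT = pq.

S(f_1,f_2): lcm = pq^2. S = -3/7p^2 + 53/35pq - 9/7p.
  leading term p^2: no divisor's leading term divides it; move -3/7p^2 to the remainder.
  leading term pq: subtract (159/175)·f_2 from 53/35pq - 9/7p → 36/25p
  leading term p: no divisor's leading term divides it; move 36/25p to the remainder.
  remainder -3/7p^2 + 36/25p ≠ 0; add g_3 = -3/7p^2 + 36/25p to the basis.

The other S-polynomials (S(f_1,g_3), S(f_2,g_3)) all reduce to 0 modulo the current basis, so we have a Gröbner basis.
Inter-reduce: drop elements whose leading term is divisible by another's, tail-reduce, and make monic.
Reduced Gröbner basis: {p^2 - 84/25p, pq - 9/5p, q^2 - 3/7p - 2/7q - 9/7}.

Buchberger on the second generating set:
h_1 = 20/3pq - 12p, LT = pq.
h_2 = -42q^2 + 16p + 12q + 50, LT = q^2.

S(h_1,h_2): lcm = pq^2. S = 8/21p^2 - 53/35pq + 25/21p.
  leading term p^2: no divisor's leading term divides it; move 8/21p^2 to the remainder.
  leading term pq: subtract (-159/700)·h_1 from -53/35pq + 25/21p → -806/525p
  leading term p: no divisor's leading term divides it; move -806/525p to the remainder.
  remainder 8/21p^2 - 806/525p ≠ 0; add k_3 = 8/21p^2 - 806/525p to the basis.

The other S-polynomials (S(h_1,k_3), S(h_2,k_3)) all reduce to 0 modulo the current basis, so we have a Gröbner basis.
Inter-reduce: drop elements whose leading term is divisible by another's, tail-reduce, and make monic.
Reduced Gröbner basis: {p^2 - 403/100p, pq - 9/5p, q^2 - 8/21p - 2/7q - 25/21}.

The bases are distinct; the ideals are different.

No, the ideals differ.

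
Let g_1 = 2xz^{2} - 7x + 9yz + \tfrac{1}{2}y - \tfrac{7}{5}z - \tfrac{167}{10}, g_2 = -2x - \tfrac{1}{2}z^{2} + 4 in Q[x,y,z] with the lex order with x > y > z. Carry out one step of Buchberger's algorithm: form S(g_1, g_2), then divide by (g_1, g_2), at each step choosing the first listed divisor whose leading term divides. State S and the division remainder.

S(g_1, g_2) = -\tfrac{7}{2}x + \tfrac{9}{2}yz + \tfrac{1}{4}y - \tfrac{1}{4}z^{4} + 2z^{2} - \tfrac{7}{10}z - \tfrac{167}{20}; remainder on division = \tfrac{9}{2}yz + \tfrac{1}{4}y - \tfrac{1}{4}z^{4} + \tfrac{23}{8}z^{2} - \tfrac{7}{10}z - \tfrac{307}{20}.

lcm(LM(g_1), LM(g_2)) = xz^{2}.
S = (lcm/LT(g_1))·g_1 − (lcm/LT(g_2))·g_2 = -\tfrac{7}{2}x + \tfrac{9}{2}yz + \tfrac{1}{4}y - \tfrac{1}{4}z^{4} + 2z^{2} - \tfrac{7}{10}z - \tfrac{167}{20}.
Reduce S modulo (g_1, g_2) in that order:
  leading term x: subtract (\tfrac{7}{4})·g_2 from -\tfrac{7}{2}x + \tfrac{9}{2}yz + \tfrac{1}{4}y - \tfrac{1}{4}z^{4} + 2z^{2} - \tfrac{7}{10}z - \tfrac{167}{20} → \tfrac{9}{2}yz + \tfrac{1}{4}y - \tfrac{1}{4}z^{4} + \tfrac{23}{8}z^{2} - \tfrac{7}{10}z - \tfrac{307}{20}
  leading term yz: no divisor's leading term divides it; move \tfrac{9}{2}yz to the remainder.
  leading term y: no divisor's leading term divides it; move \tfrac{1}{4}y to the remainder.
  leading term z^{4}: no divisor's leading term divides it; move -\tfrac{1}{4}z^{4} to the remainder.
  leading term z^{2}: no divisor's leading term divides it; move \tfrac{23}{8}z^{2} to the remainder.
  leading term z: no divisor's leading term divides it; move -\tfrac{7}{10}z to the remainder.
  leading term 1: no divisor's leading term divides it; move -\tfrac{307}{20} to the remainder.
The remainder \tfrac{9}{2}yz + \tfrac{1}{4}y - \tfrac{1}{4}z^{4} + \tfrac{23}{8}z^{2} - \tfrac{7}{10}z - \tfrac{307}{20} is nonzero, so it would be added as the next basis element.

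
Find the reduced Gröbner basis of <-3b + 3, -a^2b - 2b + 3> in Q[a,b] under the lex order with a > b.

f_1 = -3b + 3, LT = b.
f_2 = -a^2b - 2b + 3, LT = a^2b.

S(f_1,f_2): lcm = a^2b. S = -a^2 - 2b + 3.
  reduce S modulo (f_1, f_2):
  remainder -a^2 + 1 ≠ 0; add g_3 = -a^2 + 1 to the basis.

The other S-polynomials (S(f_1,g_3), S(f_2,g_3)) all reduce to 0 modulo the current basis, so we have a Gröbner basis.
Inter-reduce: drop elements whose leading term is divisible by another's, tail-reduce, and make monic.

G = {a^2 - 1, b - 1}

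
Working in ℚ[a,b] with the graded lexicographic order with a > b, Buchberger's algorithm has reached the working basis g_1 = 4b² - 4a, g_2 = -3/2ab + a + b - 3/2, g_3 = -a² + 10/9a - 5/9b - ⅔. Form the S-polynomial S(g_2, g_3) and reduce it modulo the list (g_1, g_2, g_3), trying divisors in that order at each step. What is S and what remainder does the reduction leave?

lcm(LM(g_2), LM(g_3)) = a²b.
S = (lcm/LT(g_2))·g_2 − (lcm/LT(g_3))·g_3 = -⅔a² + 4/9ab - 5/9b² + a - ⅔b.
Reduce S modulo (g_1, g_2, g_3) in that order:
  leading term a²: subtract (⅔)·g_3 from -⅔a² + 4/9ab - 5/9b² + a - ⅔b → 4/9ab - 5/9b² + 7/27a - 8/27b + 4/9
  leading term ab: subtract (-8/27)·g_2 from 4/9ab - 5/9b² + 7/27a - 8/27b + 4/9 → -5/9b² + 5/9a
  leading term b²: subtract (-5/36)·g_1 from -5/9b² + 5/9a → 0
The remainder is 0, so this S-polynomial contributes no new basis element.
An S-polynomial is built so that the two leading terms cancel; whether anything survives reduction is exactly the Gröbner-basis criterion.

S(g_2, g_3) = -⅔a² + 4/9ab - 5/9b² + a - ⅔b; remainder on division = 0.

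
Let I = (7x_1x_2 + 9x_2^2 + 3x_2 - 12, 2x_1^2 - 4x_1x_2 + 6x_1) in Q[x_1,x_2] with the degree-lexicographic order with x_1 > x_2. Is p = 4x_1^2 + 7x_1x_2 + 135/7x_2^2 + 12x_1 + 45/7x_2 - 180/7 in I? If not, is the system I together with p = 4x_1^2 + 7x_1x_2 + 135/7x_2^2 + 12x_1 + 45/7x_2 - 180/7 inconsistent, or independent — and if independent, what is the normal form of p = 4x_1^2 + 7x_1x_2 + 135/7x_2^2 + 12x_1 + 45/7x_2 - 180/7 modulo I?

4x_1^2 + 7x_1x_2 + 135/7x_2^2 + 12x_1 + 45/7x_2 - 180/7 lies in I (it reduces to 0).

First compute the reduced Gröbner basis of I by Buchberger's algorithm.
f_1 = 7x_1x_2 + 9x_2^2 + 3x_2 - 12, LT = x_1x_2.
f_2 = 2x_1^2 - 4x_1x_2 + 6x_1, LT = x_1^2.

S(f_1,f_2): lcm = x_1^2x_2. S = 23/7x_1x_2^2 - 18/7x_1x_2 - 12/7x_1.
  leading term x_1x_2^2: subtract (23/49x_2)·f_1 from 23/7x_1x_2^2 - 18/7x_1x_2 - 12/7x_1 → -207/49x_2^3 - 18/7x_1x_2 - 69/49x_2^2 - 12/7x_1 + 276/49x_2
  leading term x_2^3: no divisor's leading term divides it; move -207/49x_2^3 to the remainder.
  leading term x_1x_2: subtract (-18/49)·f_1 from -18/7x_1x_2 - 69/49x_2^2 - 12/7x_1 + 276/49x_2 → 93/49x_2^2 - 12/7x_1 + 330/49x_2 - 216/49
  leading term x_2^2: no divisor's leading term divides it; move 93/49x_2^2 to the remainder.
  leading term x_1: no divisor's leading term divides it; move -12/7x_1 to the remainder.
  leading term x_2: no divisor's leading term divides it; move 330/49x_2 to the remainder.
  leading term 1: no divisor's leading term divides it; move -216/49 to the remainder.
  remainder -207/49x_2^3 + 93/49x_2^2 - 12/7x_1 + 330/49x_2 - 216/49 ≠ 0; add h_3 = -207/49x_2^3 + 93/49x_2^2 - 12/7x_1 + 330/49x_2 - 216/49 to the basis.

The other S-polynomials (S(f_1,h_3), S(f_2,h_3)) all reduce to 0 modulo the current basis, so we have a Gröbner basis.
Inter-reduce: drop elements whose leading term is divisible by another's, tail-reduce, and make monic.
Reduced Gröbner basis: {x_2^3 - 31/69x_2^2 + 28/69x_1 - 110/69x_2 + 24/23, x_1^2 + 18/7x_2^2 + 3x_1 + 6/7x_2 - 24/7, x_1x_2 + 9/7x_2^2 + 3/7x_2 - 12/7}.
Label its elements g_1 = x_2^3 - 31/69x_2^2 + 28/69x_1 - 110/69x_2 + 24/23, g_2 = x_1^2 + 18/7x_2^2 + 3x_1 + 6/7x_2 - 24/7, g_3 = x_1x_2 + 9/7x_2^2 + 3/7x_2 - 12/7.

Reduce p = 4x_1^2 + 7x_1x_2 + 135/7x_2^2 + 12x_1 + 45/7x_2 - 180/7 modulo G:
  leading term x_1^2: subtract (4)·g_2 from 4x_1^2 + 7x_1x_2 + 135/7x_2^2 + 12x_1 + 45/7x_2 - 180/7 → 7x_1x_2 + 9x_2^2 + 3x_2 - 12
  leading term x_1x_2: subtract (7)·g_3 from 7x_1x_2 + 9x_2^2 + 3x_2 - 12 → 0
  normal form = 0.
Since the normal form is 0, p ∈ I.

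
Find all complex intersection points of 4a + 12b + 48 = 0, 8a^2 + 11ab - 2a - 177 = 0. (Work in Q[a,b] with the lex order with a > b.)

Compute a lex Gröbner basis by Buchberger's algorithm.
f_1 = 4a + 12b + 48, LT = a.
f_2 = 8a^2 + 11ab - 2a - 177, LT = a^2.

S(f_1,f_2): lcm = a^2. S = 13/8ab + 49/4a + 177/8.
  leading term ab: subtract (13/32b)·f_1 from 13/8ab + 49/4a + 177/8 → 49/4a - 39/8b^2 - 39/2b + 177/8
  leading term a: subtract (49/16)·f_1 from 49/4a - 39/8b^2 - 39/2b + 177/8 → -39/8b^2 - 225/4b - 999/8
  leading term b^2: no divisor's leading term divides it; move -39/8b^2 to the remainder.
  leading term b: no divisor's leading term divides it; move -225/4b to the remainder.
  leading term 1: no divisor's leading term divides it; move -999/8 to the remainder.
  remainder -39/8b^2 - 225/4b - 999/8 ≠ 0; add h_3 = -39/8b^2 - 225/4b - 999/8 to the basis.

S(f_1,h_3): leading monomials are coprime, so the S-polynomial reduces to 0 (Buchberger's first criterion).
S(f_2,h_3): leading monomials are coprime, so the S-polynomial reduces to 0 (Buchberger's first criterion).
Every S-polynomial of the final basis reduces to 0, so we have a Gröbner basis.
Inter-reduce: drop elements whose leading term is divisible by another's, tail-reduce, and make monic.
Reduced Gröbner basis: {a + 3b + 12, b^2 + 150/13b + 333/13}.

From the last basis element, b^2 + 150/13b + 333/13 = 0, so b takes values in {-111/13, -3}. Each choice, substituted upward through the basis, yields the corresponding point(s) of the solution set.
  b = -111/13: the earlier basis element becomes a - 177/13 = 0, giving a = 177/13 — point (177/13, -111/13).
  b = -3: the earlier basis element becomes a + 3 = 0, giving a = -3 — point (-3, -3).
Substituting each solution back into the original system confirms all equations vanish.

{(177/13, -111/13), (-3, -3)}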